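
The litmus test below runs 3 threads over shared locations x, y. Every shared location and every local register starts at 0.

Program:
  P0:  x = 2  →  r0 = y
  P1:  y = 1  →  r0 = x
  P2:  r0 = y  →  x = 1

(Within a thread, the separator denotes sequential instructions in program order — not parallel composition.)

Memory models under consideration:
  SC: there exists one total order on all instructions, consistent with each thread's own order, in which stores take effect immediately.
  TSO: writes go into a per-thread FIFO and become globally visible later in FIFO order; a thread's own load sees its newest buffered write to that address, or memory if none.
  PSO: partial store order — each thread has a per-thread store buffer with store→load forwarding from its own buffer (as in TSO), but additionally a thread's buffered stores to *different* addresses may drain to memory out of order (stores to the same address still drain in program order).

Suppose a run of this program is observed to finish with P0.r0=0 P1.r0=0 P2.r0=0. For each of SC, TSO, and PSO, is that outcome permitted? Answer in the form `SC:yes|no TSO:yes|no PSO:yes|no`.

SC:no TSO:yes PSO:yes

outcome vector order: (P0.r0,P1.r0,P2.r0)
[SC] allowed = {(0,1,0) (0,1,1) (0,2,0) (0,2,1) (1,0,0) (1,0,1) (1,1,0) (1,1,1) (1,2,0) (1,2,1)}
[TSO] allowed = {(0,0,0) (0,0,1) (0,1,0) (0,1,1) (0,2,0) (0,2,1) (1,0,0) (1,0,1) (1,1,0) (1,1,1) (1,2,0) (1,2,1)}
[PSO] allowed = {(0,0,0) (0,0,1) (0,1,0) (0,1,1) (0,2,0) (0,2,1) (1,0,0) (1,0,1) (1,1,0) (1,1,1) (1,2,0) (1,2,1)}
target (0,0,0) ∈ {TSO,PSO}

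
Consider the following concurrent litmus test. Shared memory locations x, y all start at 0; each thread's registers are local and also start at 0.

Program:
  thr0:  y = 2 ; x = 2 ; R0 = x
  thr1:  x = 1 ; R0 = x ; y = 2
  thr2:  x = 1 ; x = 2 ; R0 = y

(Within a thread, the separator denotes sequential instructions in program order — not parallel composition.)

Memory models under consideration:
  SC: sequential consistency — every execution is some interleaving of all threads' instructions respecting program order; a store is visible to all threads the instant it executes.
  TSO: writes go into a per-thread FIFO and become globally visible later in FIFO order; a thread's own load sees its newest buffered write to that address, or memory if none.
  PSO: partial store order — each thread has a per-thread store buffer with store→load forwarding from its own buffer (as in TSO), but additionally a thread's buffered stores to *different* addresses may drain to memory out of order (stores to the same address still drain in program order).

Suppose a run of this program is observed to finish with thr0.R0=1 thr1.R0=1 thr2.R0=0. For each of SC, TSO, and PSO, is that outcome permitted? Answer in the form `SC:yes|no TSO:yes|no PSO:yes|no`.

outcome vector order: (thr0.R0,thr1.R0,thr2.R0)
SC (7): (1,1,0), (1,1,2), (1,2,2), (2,1,0), (2,1,2), (2,2,0), (2,2,2)
TSO (8): (1,1,0), (1,1,2), (1,2,0), (1,2,2), (2,1,0), (2,1,2), (2,2,0), (2,2,2)
PSO (8): (1,1,0), (1,1,2), (1,2,0), (1,2,2), (2,1,0), (2,1,2), (2,2,0), (2,2,2)
target (1,1,0) ∈ {SC,TSO,PSO}

SC:yes TSO:yes PSO:yes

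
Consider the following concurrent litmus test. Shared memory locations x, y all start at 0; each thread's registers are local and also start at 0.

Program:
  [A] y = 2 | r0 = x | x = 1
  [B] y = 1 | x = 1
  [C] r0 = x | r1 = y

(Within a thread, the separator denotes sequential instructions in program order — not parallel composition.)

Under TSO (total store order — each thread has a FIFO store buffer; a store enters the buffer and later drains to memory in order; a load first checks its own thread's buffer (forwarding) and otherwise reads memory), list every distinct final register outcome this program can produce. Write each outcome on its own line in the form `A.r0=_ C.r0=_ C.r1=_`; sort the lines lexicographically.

outcome vector order: (A.r0,C.r0,C.r1)
|TSO outcomes| = 10

A.r0=0 C.r0=0 C.r1=0
A.r0=0 C.r0=0 C.r1=1
A.r0=0 C.r0=0 C.r1=2
A.r0=0 C.r0=1 C.r1=1
A.r0=0 C.r0=1 C.r1=2
A.r0=1 C.r0=0 C.r1=0
A.r0=1 C.r0=0 C.r1=1
A.r0=1 C.r0=0 C.r1=2
A.r0=1 C.r0=1 C.r1=1
A.r0=1 C.r0=1 C.r1=2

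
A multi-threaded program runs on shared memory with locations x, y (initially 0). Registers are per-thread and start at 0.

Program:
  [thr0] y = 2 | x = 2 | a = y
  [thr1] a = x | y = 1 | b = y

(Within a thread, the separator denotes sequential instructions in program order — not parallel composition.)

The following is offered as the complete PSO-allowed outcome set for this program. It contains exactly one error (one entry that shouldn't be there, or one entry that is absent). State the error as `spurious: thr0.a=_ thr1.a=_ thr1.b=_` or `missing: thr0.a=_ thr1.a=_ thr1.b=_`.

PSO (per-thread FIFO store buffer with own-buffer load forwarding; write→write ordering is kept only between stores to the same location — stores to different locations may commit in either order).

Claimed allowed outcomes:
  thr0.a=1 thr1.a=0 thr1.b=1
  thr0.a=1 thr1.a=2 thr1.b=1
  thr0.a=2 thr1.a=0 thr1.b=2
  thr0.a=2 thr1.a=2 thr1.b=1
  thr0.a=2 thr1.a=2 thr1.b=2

outcome vector order: (thr0.a,thr1.a,thr1.b)
under PSO → 1/0/1 1/2/1 2/0/1 2/0/2 2/2/1 2/2/2
PSO∖claimed = {2/0/1}

missing: thr0.a=2 thr1.a=0 thr1.b=1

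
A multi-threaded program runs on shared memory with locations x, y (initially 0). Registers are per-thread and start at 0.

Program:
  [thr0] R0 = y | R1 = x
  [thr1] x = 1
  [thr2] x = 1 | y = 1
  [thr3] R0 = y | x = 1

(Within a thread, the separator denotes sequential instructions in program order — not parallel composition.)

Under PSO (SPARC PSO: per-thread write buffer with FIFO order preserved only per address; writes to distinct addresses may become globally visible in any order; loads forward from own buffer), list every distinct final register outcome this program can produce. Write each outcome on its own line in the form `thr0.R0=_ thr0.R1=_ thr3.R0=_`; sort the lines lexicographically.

thr0.R0=0 thr0.R1=0 thr3.R0=0
thr0.R0=0 thr0.R1=0 thr3.R0=1
thr0.R0=0 thr0.R1=1 thr3.R0=0
thr0.R0=0 thr0.R1=1 thr3.R0=1
thr0.R0=1 thr0.R1=0 thr3.R0=0
thr0.R0=1 thr0.R1=0 thr3.R0=1
thr0.R0=1 thr0.R1=1 thr3.R0=0
thr0.R0=1 thr0.R1=1 thr3.R0=1

outcome vector order: (thr0.R0,thr0.R1,thr3.R0)
|PSO outcomes| = 8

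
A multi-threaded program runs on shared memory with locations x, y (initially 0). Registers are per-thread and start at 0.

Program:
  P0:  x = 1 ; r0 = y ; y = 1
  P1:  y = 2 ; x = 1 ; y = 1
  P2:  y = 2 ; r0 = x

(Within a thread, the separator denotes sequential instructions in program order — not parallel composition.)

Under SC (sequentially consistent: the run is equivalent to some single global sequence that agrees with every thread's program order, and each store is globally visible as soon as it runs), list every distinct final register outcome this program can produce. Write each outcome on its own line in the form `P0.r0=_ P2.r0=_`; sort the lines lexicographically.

outcome vector order: (P0.r0,P2.r0)
|SC outcomes| = 5

P0.r0=0 P2.r0=1
P0.r0=1 P2.r0=0
P0.r0=1 P2.r0=1
P0.r0=2 P2.r0=0
P0.r0=2 P2.r0=1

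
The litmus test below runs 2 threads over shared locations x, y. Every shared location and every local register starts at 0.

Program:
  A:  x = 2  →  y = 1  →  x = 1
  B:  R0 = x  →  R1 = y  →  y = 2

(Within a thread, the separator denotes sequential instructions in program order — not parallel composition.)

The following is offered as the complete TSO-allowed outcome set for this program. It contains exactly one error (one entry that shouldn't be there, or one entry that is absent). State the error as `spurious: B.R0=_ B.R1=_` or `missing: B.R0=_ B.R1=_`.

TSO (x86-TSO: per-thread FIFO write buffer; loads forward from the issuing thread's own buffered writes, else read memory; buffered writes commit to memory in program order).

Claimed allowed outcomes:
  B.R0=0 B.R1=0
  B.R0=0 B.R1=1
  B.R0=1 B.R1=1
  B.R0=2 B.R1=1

missing: B.R0=2 B.R1=0

outcome vector order: (B.R0,B.R1)
under TSO → <0 0>, <0 1>, <1 1>, <2 0>, <2 1>
TSO∖claimed = {<2 0>}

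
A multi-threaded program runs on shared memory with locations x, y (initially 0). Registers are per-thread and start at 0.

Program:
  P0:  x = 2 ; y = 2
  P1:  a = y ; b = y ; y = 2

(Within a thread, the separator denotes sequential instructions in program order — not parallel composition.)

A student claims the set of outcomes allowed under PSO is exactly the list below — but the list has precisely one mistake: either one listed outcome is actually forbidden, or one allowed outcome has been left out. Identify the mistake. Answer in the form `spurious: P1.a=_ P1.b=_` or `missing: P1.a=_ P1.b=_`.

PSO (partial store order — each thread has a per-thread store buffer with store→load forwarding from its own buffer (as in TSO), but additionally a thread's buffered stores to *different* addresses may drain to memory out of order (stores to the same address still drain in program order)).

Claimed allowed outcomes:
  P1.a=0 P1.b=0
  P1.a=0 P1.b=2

missing: P1.a=2 P1.b=2

outcome vector order: (P1.a,P1.b)
PSO (3): 00 02 22
PSO∖claimed = {22}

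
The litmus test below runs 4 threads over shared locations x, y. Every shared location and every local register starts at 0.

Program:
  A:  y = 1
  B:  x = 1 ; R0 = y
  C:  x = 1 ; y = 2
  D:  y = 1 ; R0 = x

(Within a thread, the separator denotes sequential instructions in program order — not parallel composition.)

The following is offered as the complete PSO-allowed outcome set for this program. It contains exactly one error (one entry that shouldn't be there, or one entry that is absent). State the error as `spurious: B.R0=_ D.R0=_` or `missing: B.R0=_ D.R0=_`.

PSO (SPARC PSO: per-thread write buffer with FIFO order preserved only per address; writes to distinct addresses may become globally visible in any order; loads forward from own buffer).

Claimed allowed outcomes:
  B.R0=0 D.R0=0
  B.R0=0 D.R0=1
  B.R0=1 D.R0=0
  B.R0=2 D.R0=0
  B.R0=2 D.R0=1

outcome vector order: (B.R0,D.R0)
[PSO] allowed = {0/0; 0/1; 1/0; 1/1; 2/0; 2/1}
PSO∖claimed = {1/1}

missing: B.R0=1 D.R0=1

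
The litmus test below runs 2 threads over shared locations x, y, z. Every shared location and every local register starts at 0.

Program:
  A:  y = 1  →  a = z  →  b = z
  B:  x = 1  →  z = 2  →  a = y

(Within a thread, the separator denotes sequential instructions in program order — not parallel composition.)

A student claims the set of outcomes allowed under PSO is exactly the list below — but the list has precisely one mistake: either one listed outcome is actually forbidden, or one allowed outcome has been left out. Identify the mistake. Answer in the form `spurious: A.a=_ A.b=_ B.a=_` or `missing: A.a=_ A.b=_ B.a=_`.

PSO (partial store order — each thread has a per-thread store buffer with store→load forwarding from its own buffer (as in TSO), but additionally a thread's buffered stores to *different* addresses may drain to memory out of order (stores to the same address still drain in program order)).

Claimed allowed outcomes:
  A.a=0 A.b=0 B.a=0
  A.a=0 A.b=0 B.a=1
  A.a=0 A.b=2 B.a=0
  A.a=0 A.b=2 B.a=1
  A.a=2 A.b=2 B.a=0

outcome vector order: (A.a,A.b,B.a)
under PSO → <0 0 0>; <0 0 1>; <0 2 0>; <0 2 1>; <2 2 0>; <2 2 1>
PSO∖claimed = {<2 2 1>}

missing: A.a=2 A.b=2 B.a=1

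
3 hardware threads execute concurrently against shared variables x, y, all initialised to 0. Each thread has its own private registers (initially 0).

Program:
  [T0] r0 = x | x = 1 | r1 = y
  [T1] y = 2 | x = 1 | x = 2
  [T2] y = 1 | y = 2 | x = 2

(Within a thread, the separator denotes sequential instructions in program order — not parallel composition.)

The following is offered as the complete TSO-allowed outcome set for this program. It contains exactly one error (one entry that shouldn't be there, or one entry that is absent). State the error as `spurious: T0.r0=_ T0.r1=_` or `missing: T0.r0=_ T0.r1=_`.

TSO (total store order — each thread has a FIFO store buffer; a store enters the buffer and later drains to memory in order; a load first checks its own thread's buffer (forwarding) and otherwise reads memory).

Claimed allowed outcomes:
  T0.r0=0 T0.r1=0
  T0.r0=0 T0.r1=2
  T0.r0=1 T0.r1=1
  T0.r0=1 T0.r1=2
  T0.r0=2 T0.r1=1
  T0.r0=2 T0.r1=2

outcome vector order: (T0.r0,T0.r1)
[TSO] allowed = {<0 0>, <0 1>, <0 2>, <1 1>, <1 2>, <2 1>, <2 2>}
TSO∖claimed = {<0 1>}

missing: T0.r0=0 T0.r1=1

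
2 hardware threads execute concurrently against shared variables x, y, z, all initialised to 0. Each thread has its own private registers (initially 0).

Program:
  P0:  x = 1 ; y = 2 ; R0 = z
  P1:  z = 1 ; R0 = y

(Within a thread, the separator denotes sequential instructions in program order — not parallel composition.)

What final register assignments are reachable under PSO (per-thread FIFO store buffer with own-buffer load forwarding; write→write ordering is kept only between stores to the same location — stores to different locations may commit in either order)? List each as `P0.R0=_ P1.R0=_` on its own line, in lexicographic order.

P0.R0=0 P1.R0=0
P0.R0=0 P1.R0=2
P0.R0=1 P1.R0=0
P0.R0=1 P1.R0=2

outcome vector order: (P0.R0,P1.R0)
|PSO outcomes| = 4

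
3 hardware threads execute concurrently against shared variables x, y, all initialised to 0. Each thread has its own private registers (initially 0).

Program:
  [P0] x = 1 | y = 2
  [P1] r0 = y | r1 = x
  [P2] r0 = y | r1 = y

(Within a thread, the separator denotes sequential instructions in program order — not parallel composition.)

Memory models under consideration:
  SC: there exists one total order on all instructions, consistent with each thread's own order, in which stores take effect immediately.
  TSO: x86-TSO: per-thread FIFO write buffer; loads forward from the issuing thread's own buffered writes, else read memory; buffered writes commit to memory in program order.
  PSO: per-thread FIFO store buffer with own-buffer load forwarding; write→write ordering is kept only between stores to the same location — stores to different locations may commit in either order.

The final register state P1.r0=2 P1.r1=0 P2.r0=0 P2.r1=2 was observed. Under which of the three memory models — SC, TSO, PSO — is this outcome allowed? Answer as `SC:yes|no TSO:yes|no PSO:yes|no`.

outcome vector order: (P1.r0,P1.r1,P2.r0,P2.r1)
[SC] allowed = {<0 0 0 0>, <0 0 0 2>, <0 0 2 2>, <0 1 0 0>, <0 1 0 2>, <0 1 2 2>, <2 1 0 0>, <2 1 0 2>, <2 1 2 2>}
[TSO] allowed = {<0 0 0 0>, <0 0 0 2>, <0 0 2 2>, <0 1 0 0>, <0 1 0 2>, <0 1 2 2>, <2 1 0 0>, <2 1 0 2>, <2 1 2 2>}
[PSO] allowed = {<0 0 0 0>, <0 0 0 2>, <0 0 2 2>, <0 1 0 0>, <0 1 0 2>, <0 1 2 2>, <2 0 0 0>, <2 0 0 2>, <2 0 2 2>, <2 1 0 0>, <2 1 0 2>, <2 1 2 2>}
target <2 0 0 2> ∈ {PSO}

SC:no TSO:no PSO:yes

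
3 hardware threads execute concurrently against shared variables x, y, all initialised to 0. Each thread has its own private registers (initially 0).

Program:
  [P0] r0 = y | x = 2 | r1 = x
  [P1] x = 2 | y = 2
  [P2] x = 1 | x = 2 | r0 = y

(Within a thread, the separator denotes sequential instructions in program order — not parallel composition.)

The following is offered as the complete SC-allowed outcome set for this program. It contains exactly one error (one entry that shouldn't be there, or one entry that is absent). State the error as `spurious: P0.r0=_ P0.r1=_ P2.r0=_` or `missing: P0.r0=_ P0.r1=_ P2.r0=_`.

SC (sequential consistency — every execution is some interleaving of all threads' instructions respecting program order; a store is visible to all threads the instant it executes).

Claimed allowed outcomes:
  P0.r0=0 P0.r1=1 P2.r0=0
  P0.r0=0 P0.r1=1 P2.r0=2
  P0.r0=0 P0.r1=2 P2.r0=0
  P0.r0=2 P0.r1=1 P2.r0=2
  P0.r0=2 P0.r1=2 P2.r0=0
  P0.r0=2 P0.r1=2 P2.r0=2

missing: P0.r0=0 P0.r1=2 P2.r0=2

outcome vector order: (P0.r0,P0.r1,P2.r0)
SC: 7 outcomes — {(0,1,0) (0,1,2) (0,2,0) (0,2,2) (2,1,2) (2,2,0) (2,2,2)}
SC∖claimed = {(0,2,2)}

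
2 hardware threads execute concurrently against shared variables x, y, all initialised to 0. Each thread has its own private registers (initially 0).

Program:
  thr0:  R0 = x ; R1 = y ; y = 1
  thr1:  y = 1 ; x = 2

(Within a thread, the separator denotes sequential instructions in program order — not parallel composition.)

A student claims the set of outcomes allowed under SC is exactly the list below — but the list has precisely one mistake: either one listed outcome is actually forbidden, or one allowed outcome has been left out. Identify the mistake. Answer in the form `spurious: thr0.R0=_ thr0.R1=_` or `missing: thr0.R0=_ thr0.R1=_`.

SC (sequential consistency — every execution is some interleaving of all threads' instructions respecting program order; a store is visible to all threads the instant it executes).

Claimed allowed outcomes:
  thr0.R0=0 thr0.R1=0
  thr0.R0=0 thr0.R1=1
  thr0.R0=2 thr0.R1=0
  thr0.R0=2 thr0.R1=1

outcome vector order: (thr0.R0,thr0.R1)
under SC → (0,0) (0,1) (2,1)
claimed∖SC = {(2,0)}

spurious: thr0.R0=2 thr0.R1=0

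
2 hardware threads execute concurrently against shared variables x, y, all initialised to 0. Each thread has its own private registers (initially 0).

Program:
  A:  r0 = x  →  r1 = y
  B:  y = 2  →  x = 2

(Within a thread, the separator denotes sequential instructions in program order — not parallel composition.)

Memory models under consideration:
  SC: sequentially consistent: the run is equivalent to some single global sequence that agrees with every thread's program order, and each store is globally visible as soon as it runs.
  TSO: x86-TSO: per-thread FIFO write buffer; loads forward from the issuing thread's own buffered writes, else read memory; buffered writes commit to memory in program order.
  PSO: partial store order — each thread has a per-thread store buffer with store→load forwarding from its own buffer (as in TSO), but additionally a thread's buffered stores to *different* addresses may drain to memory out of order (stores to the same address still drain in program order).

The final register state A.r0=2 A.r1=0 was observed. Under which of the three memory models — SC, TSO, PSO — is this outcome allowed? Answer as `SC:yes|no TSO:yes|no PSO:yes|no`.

outcome vector order: (A.r0,A.r1)
[SC] allowed = {0/0, 0/2, 2/2}
[TSO] allowed = {0/0, 0/2, 2/2}
[PSO] allowed = {0/0, 0/2, 2/0, 2/2}
target 2/0 ∈ {PSO}

SC:no TSO:no PSO:yes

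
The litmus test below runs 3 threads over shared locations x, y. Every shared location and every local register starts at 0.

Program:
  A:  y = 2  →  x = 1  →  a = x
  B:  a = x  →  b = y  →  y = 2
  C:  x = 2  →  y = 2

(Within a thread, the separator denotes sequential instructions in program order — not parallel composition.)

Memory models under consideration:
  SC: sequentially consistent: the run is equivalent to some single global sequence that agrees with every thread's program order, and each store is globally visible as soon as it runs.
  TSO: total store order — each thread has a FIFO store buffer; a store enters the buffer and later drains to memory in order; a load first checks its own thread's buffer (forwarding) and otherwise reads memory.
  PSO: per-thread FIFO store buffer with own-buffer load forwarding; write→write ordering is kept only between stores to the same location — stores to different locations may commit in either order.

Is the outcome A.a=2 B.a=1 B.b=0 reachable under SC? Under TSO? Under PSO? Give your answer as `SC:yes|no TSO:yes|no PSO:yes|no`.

SC:no TSO:no PSO:yes

outcome vector order: (A.a,B.a,B.b)
under SC → (1,0,0), (1,0,2), (1,1,2), (1,2,0), (1,2,2), (2,0,0), (2,0,2), (2,1,2), (2,2,2)
under TSO → (1,0,0), (1,0,2), (1,1,2), (1,2,0), (1,2,2), (2,0,0), (2,0,2), (2,1,2), (2,2,2)
under PSO → (1,0,0), (1,0,2), (1,1,0), (1,1,2), (1,2,0), (1,2,2), (2,0,0), (2,0,2), (2,1,0), (2,1,2), (2,2,0), (2,2,2)
target (2,1,0) ∈ {PSO}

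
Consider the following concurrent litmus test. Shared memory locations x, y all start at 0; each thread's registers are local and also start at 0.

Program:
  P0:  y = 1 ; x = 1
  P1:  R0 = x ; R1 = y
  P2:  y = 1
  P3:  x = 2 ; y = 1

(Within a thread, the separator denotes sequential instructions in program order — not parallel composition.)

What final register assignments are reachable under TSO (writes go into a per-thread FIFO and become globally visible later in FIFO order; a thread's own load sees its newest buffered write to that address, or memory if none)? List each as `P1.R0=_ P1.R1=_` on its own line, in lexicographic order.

P1.R0=0 P1.R1=0
P1.R0=0 P1.R1=1
P1.R0=1 P1.R1=1
P1.R0=2 P1.R1=0
P1.R0=2 P1.R1=1

outcome vector order: (P1.R0,P1.R1)
|TSO outcomes| = 5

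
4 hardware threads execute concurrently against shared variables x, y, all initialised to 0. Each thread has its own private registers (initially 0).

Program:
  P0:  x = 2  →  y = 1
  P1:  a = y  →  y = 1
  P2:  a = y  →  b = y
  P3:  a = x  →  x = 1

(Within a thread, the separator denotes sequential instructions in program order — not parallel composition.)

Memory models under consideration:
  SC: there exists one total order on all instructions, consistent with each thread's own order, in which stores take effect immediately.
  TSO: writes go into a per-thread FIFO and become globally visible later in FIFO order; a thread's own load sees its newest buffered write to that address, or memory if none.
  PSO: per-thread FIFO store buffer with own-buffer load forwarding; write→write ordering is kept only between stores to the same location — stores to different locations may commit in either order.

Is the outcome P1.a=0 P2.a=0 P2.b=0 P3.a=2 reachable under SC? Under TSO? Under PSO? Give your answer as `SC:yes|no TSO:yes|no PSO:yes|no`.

SC:yes TSO:yes PSO:yes

outcome vector order: (P1.a,P2.a,P2.b,P3.a)
under SC → 0000 0002 0010 0012 0110 0112 1000 1002 1010 1012 1110 1112
under TSO → 0000 0002 0010 0012 0110 0112 1000 1002 1010 1012 1110 1112
under PSO → 0000 0002 0010 0012 0110 0112 1000 1002 1010 1012 1110 1112
target 0002 ∈ {SC,TSO,PSO}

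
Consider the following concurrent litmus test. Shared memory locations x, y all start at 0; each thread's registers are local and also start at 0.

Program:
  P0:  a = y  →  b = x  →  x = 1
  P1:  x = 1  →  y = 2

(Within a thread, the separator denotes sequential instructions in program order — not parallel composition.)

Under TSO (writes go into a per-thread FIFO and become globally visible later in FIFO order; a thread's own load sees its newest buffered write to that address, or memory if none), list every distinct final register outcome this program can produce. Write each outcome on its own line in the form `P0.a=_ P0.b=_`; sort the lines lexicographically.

outcome vector order: (P0.a,P0.b)
|TSO outcomes| = 3

P0.a=0 P0.b=0
P0.a=0 P0.b=1
P0.a=2 P0.b=1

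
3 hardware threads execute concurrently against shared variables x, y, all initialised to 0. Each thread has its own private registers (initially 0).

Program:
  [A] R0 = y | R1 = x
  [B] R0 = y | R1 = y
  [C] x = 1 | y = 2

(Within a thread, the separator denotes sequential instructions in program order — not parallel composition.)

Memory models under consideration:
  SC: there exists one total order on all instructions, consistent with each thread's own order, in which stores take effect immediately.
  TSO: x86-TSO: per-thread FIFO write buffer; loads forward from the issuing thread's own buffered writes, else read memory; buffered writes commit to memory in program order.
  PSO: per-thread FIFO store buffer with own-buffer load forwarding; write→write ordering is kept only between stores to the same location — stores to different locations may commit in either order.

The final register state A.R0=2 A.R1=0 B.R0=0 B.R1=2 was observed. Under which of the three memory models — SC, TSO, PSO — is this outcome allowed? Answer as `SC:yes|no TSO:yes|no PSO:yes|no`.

outcome vector order: (A.R0,A.R1,B.R0,B.R1)
under SC → 0/0/0/0; 0/0/0/2; 0/0/2/2; 0/1/0/0; 0/1/0/2; 0/1/2/2; 2/1/0/0; 2/1/0/2; 2/1/2/2
under TSO → 0/0/0/0; 0/0/0/2; 0/0/2/2; 0/1/0/0; 0/1/0/2; 0/1/2/2; 2/1/0/0; 2/1/0/2; 2/1/2/2
under PSO → 0/0/0/0; 0/0/0/2; 0/0/2/2; 0/1/0/0; 0/1/0/2; 0/1/2/2; 2/0/0/0; 2/0/0/2; 2/0/2/2; 2/1/0/0; 2/1/0/2; 2/1/2/2
target 2/0/0/2 ∈ {PSO}

SC:no TSO:no PSO:yes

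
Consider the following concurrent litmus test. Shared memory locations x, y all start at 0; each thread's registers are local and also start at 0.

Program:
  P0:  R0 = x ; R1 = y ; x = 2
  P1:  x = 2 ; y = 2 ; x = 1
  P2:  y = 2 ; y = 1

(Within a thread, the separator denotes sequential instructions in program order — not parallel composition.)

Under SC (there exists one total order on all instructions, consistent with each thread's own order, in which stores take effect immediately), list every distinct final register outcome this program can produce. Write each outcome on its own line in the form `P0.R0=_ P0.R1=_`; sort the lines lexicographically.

P0.R0=0 P0.R1=0
P0.R0=0 P0.R1=1
P0.R0=0 P0.R1=2
P0.R0=1 P0.R1=1
P0.R0=1 P0.R1=2
P0.R0=2 P0.R1=0
P0.R0=2 P0.R1=1
P0.R0=2 P0.R1=2

outcome vector order: (P0.R0,P0.R1)
|SC outcomes| = 8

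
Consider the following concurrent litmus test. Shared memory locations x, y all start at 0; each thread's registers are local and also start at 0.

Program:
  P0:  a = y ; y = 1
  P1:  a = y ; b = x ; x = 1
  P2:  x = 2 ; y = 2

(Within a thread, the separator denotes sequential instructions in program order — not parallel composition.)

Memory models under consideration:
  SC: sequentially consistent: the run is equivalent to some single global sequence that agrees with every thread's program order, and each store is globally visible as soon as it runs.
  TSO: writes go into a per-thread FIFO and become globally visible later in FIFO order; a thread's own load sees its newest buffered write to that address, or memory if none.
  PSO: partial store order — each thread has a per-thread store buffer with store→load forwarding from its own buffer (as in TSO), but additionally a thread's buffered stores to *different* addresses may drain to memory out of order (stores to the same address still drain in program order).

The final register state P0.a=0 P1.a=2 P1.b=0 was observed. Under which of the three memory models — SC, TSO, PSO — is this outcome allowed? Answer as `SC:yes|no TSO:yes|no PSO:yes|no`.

outcome vector order: (P0.a,P1.a,P1.b)
under SC → <0 0 0>, <0 0 2>, <0 1 0>, <0 1 2>, <0 2 2>, <2 0 0>, <2 0 2>, <2 1 2>, <2 2 2>
under TSO → <0 0 0>, <0 0 2>, <0 1 0>, <0 1 2>, <0 2 2>, <2 0 0>, <2 0 2>, <2 1 2>, <2 2 2>
under PSO → <0 0 0>, <0 0 2>, <0 1 0>, <0 1 2>, <0 2 0>, <0 2 2>, <2 0 0>, <2 0 2>, <2 1 0>, <2 1 2>, <2 2 0>, <2 2 2>
target <0 2 0> ∈ {PSO}

SC:no TSO:no PSO:yes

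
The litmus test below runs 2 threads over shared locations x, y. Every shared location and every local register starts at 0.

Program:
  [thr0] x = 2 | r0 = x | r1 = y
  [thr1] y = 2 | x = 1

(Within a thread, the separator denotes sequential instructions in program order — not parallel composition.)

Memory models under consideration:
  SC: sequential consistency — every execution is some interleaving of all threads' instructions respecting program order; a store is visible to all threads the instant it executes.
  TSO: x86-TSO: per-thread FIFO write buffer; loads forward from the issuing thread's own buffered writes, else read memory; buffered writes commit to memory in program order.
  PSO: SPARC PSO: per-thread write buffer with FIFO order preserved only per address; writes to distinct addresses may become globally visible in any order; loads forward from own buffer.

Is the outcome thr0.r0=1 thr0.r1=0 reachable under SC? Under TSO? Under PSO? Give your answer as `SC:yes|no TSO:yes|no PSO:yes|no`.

outcome vector order: (thr0.r0,thr0.r1)
SC: 3 outcomes — {(1,2) (2,0) (2,2)}
TSO: 3 outcomes — {(1,2) (2,0) (2,2)}
PSO: 4 outcomes — {(1,0) (1,2) (2,0) (2,2)}
target (1,0) ∈ {PSO}

SC:no TSO:no PSO:yes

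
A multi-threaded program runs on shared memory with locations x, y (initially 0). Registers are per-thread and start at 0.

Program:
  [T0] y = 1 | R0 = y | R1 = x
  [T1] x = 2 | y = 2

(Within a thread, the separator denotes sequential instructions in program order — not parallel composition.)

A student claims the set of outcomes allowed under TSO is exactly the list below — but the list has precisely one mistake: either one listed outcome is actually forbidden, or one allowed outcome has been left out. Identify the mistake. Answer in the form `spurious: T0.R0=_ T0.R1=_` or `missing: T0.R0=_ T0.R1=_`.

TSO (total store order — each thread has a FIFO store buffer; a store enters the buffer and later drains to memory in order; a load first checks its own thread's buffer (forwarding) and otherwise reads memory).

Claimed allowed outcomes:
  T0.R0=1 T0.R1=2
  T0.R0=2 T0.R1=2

missing: T0.R0=1 T0.R1=0

outcome vector order: (T0.R0,T0.R1)
TSO (3): (1,0); (1,2); (2,2)
TSO∖claimed = {(1,0)}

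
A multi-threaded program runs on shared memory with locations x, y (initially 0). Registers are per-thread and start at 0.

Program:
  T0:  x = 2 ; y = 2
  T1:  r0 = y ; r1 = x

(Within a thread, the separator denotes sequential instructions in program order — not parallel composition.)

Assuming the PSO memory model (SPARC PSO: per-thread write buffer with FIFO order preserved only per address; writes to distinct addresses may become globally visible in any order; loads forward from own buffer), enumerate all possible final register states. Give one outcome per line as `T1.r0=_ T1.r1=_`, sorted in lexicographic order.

T1.r0=0 T1.r1=0
T1.r0=0 T1.r1=2
T1.r0=2 T1.r1=0
T1.r0=2 T1.r1=2

outcome vector order: (T1.r0,T1.r1)
|PSO outcomes| = 4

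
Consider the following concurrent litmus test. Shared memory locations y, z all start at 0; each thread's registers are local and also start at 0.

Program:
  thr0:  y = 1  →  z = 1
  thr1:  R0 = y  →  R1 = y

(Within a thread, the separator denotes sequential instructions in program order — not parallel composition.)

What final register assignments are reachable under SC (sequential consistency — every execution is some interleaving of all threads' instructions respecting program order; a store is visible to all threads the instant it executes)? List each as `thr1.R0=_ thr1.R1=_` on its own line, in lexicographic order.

thr1.R0=0 thr1.R1=0
thr1.R0=0 thr1.R1=1
thr1.R0=1 thr1.R1=1

outcome vector order: (thr1.R0,thr1.R1)
|SC outcomes| = 3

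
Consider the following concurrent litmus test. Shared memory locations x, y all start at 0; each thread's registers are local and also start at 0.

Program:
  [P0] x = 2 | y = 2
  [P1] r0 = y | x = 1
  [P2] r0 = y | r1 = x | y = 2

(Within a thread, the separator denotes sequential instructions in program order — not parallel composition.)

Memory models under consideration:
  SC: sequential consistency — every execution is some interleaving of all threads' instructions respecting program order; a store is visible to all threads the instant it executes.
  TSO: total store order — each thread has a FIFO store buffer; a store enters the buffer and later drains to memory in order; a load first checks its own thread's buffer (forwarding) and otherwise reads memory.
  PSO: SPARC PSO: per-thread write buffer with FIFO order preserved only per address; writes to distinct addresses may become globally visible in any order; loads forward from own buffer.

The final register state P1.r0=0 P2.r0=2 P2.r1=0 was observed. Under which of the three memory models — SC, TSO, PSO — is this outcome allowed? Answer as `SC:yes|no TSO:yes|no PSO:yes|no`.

outcome vector order: (P1.r0,P2.r0,P2.r1)
SC (10): 0/0/0, 0/0/1, 0/0/2, 0/2/1, 0/2/2, 2/0/0, 2/0/1, 2/0/2, 2/2/1, 2/2/2
TSO (10): 0/0/0, 0/0/1, 0/0/2, 0/2/1, 0/2/2, 2/0/0, 2/0/1, 2/0/2, 2/2/1, 2/2/2
PSO (12): 0/0/0, 0/0/1, 0/0/2, 0/2/0, 0/2/1, 0/2/2, 2/0/0, 2/0/1, 2/0/2, 2/2/0, 2/2/1, 2/2/2
target 0/2/0 ∈ {PSO}

SC:no TSO:no PSO:yes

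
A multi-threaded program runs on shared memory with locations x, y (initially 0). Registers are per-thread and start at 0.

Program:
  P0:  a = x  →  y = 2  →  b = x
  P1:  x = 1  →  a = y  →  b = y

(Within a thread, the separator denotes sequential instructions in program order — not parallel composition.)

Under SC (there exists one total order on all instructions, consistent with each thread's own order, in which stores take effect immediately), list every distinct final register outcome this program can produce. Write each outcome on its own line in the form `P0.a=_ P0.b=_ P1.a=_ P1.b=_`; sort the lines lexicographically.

outcome vector order: (P0.a,P0.b,P1.a,P1.b)
|SC outcomes| = 7

P0.a=0 P0.b=0 P1.a=2 P1.b=2
P0.a=0 P0.b=1 P1.a=0 P1.b=0
P0.a=0 P0.b=1 P1.a=0 P1.b=2
P0.a=0 P0.b=1 P1.a=2 P1.b=2
P0.a=1 P0.b=1 P1.a=0 P1.b=0
P0.a=1 P0.b=1 P1.a=0 P1.b=2
P0.a=1 P0.b=1 P1.a=2 P1.b=2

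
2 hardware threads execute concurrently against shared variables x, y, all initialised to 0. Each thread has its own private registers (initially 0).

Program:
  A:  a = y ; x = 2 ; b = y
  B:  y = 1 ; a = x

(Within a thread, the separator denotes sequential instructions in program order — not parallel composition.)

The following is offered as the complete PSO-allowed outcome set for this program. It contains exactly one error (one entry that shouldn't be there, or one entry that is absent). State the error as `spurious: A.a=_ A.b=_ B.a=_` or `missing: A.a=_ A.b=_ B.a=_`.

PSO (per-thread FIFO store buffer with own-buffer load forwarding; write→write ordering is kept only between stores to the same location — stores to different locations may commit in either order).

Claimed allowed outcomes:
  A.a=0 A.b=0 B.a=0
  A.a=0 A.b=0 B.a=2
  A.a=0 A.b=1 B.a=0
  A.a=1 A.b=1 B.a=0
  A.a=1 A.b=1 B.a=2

missing: A.a=0 A.b=1 B.a=2

outcome vector order: (A.a,A.b,B.a)
PSO: 6 outcomes — {(0,0,0); (0,0,2); (0,1,0); (0,1,2); (1,1,0); (1,1,2)}
PSO∖claimed = {(0,1,2)}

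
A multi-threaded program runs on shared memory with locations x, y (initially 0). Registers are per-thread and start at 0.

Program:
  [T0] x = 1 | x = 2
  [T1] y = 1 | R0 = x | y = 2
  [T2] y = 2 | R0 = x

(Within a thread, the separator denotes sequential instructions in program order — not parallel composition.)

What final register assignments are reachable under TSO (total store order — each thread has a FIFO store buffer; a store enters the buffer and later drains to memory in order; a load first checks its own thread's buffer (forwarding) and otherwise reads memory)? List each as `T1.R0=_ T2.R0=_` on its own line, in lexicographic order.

T1.R0=0 T2.R0=0
T1.R0=0 T2.R0=1
T1.R0=0 T2.R0=2
T1.R0=1 T2.R0=0
T1.R0=1 T2.R0=1
T1.R0=1 T2.R0=2
T1.R0=2 T2.R0=0
T1.R0=2 T2.R0=1
T1.R0=2 T2.R0=2

outcome vector order: (T1.R0,T2.R0)
|TSO outcomes| = 9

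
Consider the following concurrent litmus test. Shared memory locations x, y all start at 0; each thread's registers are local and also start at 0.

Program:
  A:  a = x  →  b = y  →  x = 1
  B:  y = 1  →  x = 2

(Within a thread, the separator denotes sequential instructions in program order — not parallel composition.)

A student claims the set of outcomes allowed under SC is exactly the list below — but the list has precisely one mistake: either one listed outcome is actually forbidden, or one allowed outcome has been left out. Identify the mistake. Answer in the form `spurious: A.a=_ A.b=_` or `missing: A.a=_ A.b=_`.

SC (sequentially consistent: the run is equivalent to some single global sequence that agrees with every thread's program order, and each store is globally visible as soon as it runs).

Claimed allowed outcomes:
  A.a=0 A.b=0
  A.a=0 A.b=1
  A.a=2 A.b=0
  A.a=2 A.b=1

spurious: A.a=2 A.b=0

outcome vector order: (A.a,A.b)
under SC → 00, 01, 21
claimed∖SC = {20}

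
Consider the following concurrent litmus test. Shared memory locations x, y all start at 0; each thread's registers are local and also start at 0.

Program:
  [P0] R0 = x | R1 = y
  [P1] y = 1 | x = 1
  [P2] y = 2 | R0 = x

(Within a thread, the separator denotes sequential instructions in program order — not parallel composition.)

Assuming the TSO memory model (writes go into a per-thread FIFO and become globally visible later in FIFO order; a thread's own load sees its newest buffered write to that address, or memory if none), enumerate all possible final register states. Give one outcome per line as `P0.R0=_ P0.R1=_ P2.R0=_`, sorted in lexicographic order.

outcome vector order: (P0.R0,P0.R1,P2.R0)
|TSO outcomes| = 10

P0.R0=0 P0.R1=0 P2.R0=0
P0.R0=0 P0.R1=0 P2.R0=1
P0.R0=0 P0.R1=1 P2.R0=0
P0.R0=0 P0.R1=1 P2.R0=1
P0.R0=0 P0.R1=2 P2.R0=0
P0.R0=0 P0.R1=2 P2.R0=1
P0.R0=1 P0.R1=1 P2.R0=0
P0.R0=1 P0.R1=1 P2.R0=1
P0.R0=1 P0.R1=2 P2.R0=0
P0.R0=1 P0.R1=2 P2.R0=1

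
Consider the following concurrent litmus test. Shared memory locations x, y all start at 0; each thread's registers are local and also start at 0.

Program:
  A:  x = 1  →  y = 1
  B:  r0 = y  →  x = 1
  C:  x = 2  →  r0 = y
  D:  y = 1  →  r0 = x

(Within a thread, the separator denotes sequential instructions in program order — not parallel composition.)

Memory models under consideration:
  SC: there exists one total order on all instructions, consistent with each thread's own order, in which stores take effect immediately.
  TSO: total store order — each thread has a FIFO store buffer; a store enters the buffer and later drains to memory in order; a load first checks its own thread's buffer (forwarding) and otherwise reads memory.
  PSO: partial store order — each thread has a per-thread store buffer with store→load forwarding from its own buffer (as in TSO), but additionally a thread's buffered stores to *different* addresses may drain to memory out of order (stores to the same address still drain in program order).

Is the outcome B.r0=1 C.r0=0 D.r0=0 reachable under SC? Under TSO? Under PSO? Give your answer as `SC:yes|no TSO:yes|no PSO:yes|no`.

outcome vector order: (B.r0,C.r0,D.r0)
SC: 10 outcomes — {(0,0,1), (0,0,2), (0,1,0), (0,1,1), (0,1,2), (1,0,1), (1,0,2), (1,1,0), (1,1,1), (1,1,2)}
TSO: 12 outcomes — {(0,0,0), (0,0,1), (0,0,2), (0,1,0), (0,1,1), (0,1,2), (1,0,0), (1,0,1), (1,0,2), (1,1,0), (1,1,1), (1,1,2)}
PSO: 12 outcomes — {(0,0,0), (0,0,1), (0,0,2), (0,1,0), (0,1,1), (0,1,2), (1,0,0), (1,0,1), (1,0,2), (1,1,0), (1,1,1), (1,1,2)}
target (1,0,0) ∈ {TSO,PSO}

SC:no TSO:yes PSO:yes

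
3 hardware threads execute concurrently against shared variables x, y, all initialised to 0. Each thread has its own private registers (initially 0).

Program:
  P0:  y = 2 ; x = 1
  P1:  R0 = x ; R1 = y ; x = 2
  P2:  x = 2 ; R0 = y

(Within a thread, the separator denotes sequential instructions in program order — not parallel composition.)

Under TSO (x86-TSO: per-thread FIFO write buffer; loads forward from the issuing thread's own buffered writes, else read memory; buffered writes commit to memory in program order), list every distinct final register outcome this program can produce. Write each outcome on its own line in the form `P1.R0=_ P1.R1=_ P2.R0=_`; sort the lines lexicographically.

outcome vector order: (P1.R0,P1.R1,P2.R0)
|TSO outcomes| = 10

P1.R0=0 P1.R1=0 P2.R0=0
P1.R0=0 P1.R1=0 P2.R0=2
P1.R0=0 P1.R1=2 P2.R0=0
P1.R0=0 P1.R1=2 P2.R0=2
P1.R0=1 P1.R1=2 P2.R0=0
P1.R0=1 P1.R1=2 P2.R0=2
P1.R0=2 P1.R1=0 P2.R0=0
P1.R0=2 P1.R1=0 P2.R0=2
P1.R0=2 P1.R1=2 P2.R0=0
P1.R0=2 P1.R1=2 P2.R0=2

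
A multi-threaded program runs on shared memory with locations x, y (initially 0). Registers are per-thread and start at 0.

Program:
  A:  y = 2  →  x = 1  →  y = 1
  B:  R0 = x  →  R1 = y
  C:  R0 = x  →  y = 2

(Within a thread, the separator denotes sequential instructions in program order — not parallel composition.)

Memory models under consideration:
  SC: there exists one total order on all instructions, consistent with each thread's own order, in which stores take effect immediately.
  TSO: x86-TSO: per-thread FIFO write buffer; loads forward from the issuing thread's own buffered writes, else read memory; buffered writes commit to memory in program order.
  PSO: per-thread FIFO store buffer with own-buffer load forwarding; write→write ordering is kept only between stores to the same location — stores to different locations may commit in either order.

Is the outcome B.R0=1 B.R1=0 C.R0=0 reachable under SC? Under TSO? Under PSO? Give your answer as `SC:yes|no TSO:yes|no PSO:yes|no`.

outcome vector order: (B.R0,B.R1,C.R0)
SC (10): 000 001 010 011 020 021 110 111 120 121
TSO (10): 000 001 010 011 020 021 110 111 120 121
PSO (12): 000 001 010 011 020 021 100 101 110 111 120 121
target 100 ∈ {PSO}

SC:no TSO:no PSO:yes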